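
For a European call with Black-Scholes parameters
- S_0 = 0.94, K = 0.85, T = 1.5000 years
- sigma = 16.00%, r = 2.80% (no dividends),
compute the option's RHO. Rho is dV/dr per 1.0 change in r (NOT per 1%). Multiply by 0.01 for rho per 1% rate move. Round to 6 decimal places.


Answer: Rho = 0.899357

Derivation:
d1 = 0.8259042840; d2 = 0.6299451046
phi(d1) = 0.2836547423; exp(-qT) = 1.0000000000; exp(-rT) = 0.9588697806
N(d2) = 0.7356347495
Rho = K*T*exp(-rT)*N(d2) = 0.8500 * 1.5000 * 0.9588697806 * 0.7356347495 = 0.899357


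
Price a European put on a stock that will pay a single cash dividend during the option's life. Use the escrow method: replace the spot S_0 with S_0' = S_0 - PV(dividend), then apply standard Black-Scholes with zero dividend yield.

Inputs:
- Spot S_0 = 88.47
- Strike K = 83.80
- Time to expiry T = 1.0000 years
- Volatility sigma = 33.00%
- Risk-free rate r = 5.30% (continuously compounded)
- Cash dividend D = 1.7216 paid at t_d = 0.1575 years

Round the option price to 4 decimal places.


PV(D) = D * exp(-r * t_d) = 1.7216 * 0.99168724 = 1.70728876
S_0' = S_0 - PV(D) = 88.4700 - 1.70728876 = 86.76271124
d1 = (ln(S_0'/K) + (r + sigma^2/2)*T) / (sigma*sqrt(T)) = 0.43089069
d2 = d1 - sigma*sqrt(T) = 0.10089069
exp(-rT) = 0.94838001
N(-d1) = 0.33327393; N(-d2) = 0.45981862
P = K * exp(-rT) * N(-d2) - S_0' * N(-d1) = 83.8000 * 0.94838001 * 0.45981862 - 86.76271124 * 0.33327393 = 7.6280

Answer: Price = 7.6280


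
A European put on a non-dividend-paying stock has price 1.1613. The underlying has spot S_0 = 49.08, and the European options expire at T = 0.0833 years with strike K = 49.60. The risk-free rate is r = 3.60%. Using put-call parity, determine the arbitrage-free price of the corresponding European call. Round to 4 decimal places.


Put-call parity: C - P = S_0 * exp(-qT) - K * exp(-rT).
S_0 * exp(-qT) = 49.0800 * 1.00000000 = 49.08000000
K * exp(-rT) = 49.6000 * 0.99700569 = 49.45148232
C = P + S*exp(-qT) - K*exp(-rT)
C = 1.1613 + 49.08000000 - 49.45148232 = 0.7898

Answer: Call price = 0.7898


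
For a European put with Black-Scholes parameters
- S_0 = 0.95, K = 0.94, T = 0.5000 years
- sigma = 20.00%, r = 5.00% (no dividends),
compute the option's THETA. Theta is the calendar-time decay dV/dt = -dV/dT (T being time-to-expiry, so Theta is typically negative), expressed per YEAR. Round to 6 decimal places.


d1 = 0.3223141861; d2 = 0.1808928298
phi(d1) = 0.3787489288; exp(-qT) = 1.0000000000; exp(-rT) = 0.9753099120
Theta = -S*exp(-qT)*phi(d1)*sigma/(2*sqrt(T)) + r*K*exp(-rT)*N(-d2) - q*S*exp(-qT)*N(-d1)
N(-d1) = 0.3736073436; N(-d2) = 0.4282258485; sqrt(T) = 0.7071067812
Term 1 = -0.9500 * 1.0000000000 * 0.3787489288 * 0.2000 / (2 * 0.7071067812) = -0.0508850278
Term 2 = 0.0500 * 0.9400 * 0.9753099120 * 0.4282258485 = 0.0196296870
Term 3 = 0 (no dividend yield, q = 0)
Theta = -0.0508850278 + (0.0196296870) + (0.0000000000) = -0.031255

Answer: Theta = -0.031255


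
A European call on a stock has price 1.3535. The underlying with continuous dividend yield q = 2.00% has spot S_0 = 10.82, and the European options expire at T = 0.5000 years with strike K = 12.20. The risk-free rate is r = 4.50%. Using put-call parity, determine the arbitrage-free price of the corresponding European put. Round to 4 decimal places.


Answer: Put price = 2.5697

Derivation:
Put-call parity: C - P = S_0 * exp(-qT) - K * exp(-rT).
S_0 * exp(-qT) = 10.8200 * 0.99004983 = 10.71233920
K * exp(-rT) = 12.2000 * 0.97775124 = 11.92856509
P = C - S*exp(-qT) + K*exp(-rT)
P = 1.3535 - 10.71233920 + 11.92856509 = 2.5697


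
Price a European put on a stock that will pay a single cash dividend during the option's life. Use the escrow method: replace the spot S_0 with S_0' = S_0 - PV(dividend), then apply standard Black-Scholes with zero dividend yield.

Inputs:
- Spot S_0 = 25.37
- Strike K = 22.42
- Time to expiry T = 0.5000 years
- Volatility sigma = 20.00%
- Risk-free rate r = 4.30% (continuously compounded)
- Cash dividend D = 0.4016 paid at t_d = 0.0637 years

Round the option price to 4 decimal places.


Answer: Price = 0.3238

Derivation:
PV(D) = D * exp(-r * t_d) = 0.4016 * 0.99726465 = 0.40050148
S_0' = S_0 - PV(D) = 25.3700 - 0.40050148 = 24.96949852
d1 = (ln(S_0'/K) + (r + sigma^2/2)*T) / (sigma*sqrt(T)) = 0.98430397
d2 = d1 - sigma*sqrt(T) = 0.84288262
exp(-rT) = 0.97872948
N(-d1) = 0.16248304; N(-d2) = 0.19964705
P = K * exp(-rT) * N(-d2) - S_0' * N(-d1) = 22.4200 * 0.97872948 * 0.19964705 - 24.96949852 * 0.16248304 = 0.3238


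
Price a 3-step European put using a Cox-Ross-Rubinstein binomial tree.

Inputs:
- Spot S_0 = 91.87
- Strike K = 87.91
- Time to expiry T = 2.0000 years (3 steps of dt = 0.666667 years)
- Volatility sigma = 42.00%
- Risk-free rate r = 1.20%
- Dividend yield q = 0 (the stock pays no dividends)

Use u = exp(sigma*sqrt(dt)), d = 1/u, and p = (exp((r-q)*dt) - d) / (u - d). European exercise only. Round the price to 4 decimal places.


dt = T/N = 0.666667
u = exp(sigma*sqrt(dt)) = 1.409068; d = 1/u = 0.709689
p = (exp((r-q)*dt) - d) / (u - d) = 0.426583
Discount per step: exp(-r*dt) = 0.992032
Stock lattice S(k, i) with i counting down-moves:
  k=0: S(0,0) = 91.8700
  k=1: S(1,0) = 129.4511; S(1,1) = 65.1991
  k=2: S(2,0) = 182.4054; S(2,1) = 91.8700; S(2,2) = 46.2711
  k=3: S(3,0) = 257.0216; S(3,1) = 129.4511; S(3,2) = 65.1991; S(3,3) = 32.8381
Terminal payoffs V(N, i) = max(K - S_T, 0):
  V(3,0) = 0.000000; V(3,1) = 0.000000; V(3,2) = 22.710880; V(3,3) = 55.071919
Backward induction: V(k, i) = exp(-r*dt) * [p * V(k+1, i) + (1-p) * V(k+1, i+1)].
  V(2,0) = exp(-r*dt) * [p*0.000000 + (1-p)*0.000000] = 0.000000
  V(2,1) = exp(-r*dt) * [p*0.000000 + (1-p)*22.710880] = 12.919041
  V(2,2) = exp(-r*dt) * [p*22.710880 + (1-p)*55.071919] = 40.938433
  V(1,0) = exp(-r*dt) * [p*0.000000 + (1-p)*12.919041] = 7.348972
  V(1,1) = exp(-r*dt) * [p*12.919041 + (1-p)*40.938433] = 28.754879
  V(0,0) = exp(-r*dt) * [p*7.348972 + (1-p)*28.754879] = 19.467124

Answer: Price = V(0,0) = 19.4671


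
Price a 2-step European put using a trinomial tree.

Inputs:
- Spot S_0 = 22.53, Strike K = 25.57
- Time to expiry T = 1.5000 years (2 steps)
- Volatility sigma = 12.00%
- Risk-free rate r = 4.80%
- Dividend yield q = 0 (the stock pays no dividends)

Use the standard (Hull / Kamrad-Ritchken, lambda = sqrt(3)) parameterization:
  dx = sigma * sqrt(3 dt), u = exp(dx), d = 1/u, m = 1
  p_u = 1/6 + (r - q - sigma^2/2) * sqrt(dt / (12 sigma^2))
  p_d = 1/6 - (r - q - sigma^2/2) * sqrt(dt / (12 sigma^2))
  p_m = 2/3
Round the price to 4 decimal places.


Answer: Price = V(0,0) = 2.1187

Derivation:
dt = T/N = 0.750000; dx = sigma*sqrt(3*dt) = 0.180000
u = exp(dx) = 1.197217; d = 1/u = 0.835270
p_u = 0.251667, p_m = 0.666667, p_d = 0.081667
Discount per step: exp(-r*dt) = 0.964640
Stock lattice S(k, j) with j the centered position index:
  k=0: S(0,+0) = 22.5300
  k=1: S(1,-1) = 18.8186; S(1,+0) = 22.5300; S(1,+1) = 26.9733
  k=2: S(2,-2) = 15.7186; S(2,-1) = 18.8186; S(2,+0) = 22.5300; S(2,+1) = 26.9733; S(2,+2) = 32.2929
Terminal payoffs V(N, j) = max(K - S_T, 0):
  V(2,-2) = 9.851352; V(2,-1) = 6.751362; V(2,+0) = 3.040000; V(2,+1) = 0.000000; V(2,+2) = 0.000000
Backward induction: V(k, j) = exp(-r*dt) * [p_u * V(k+1, j+1) + p_m * V(k+1, j) + p_d * V(k+1, j-1)]
  V(1,-1) = exp(-r*dt) * [p_u*3.040000 + p_m*6.751362 + p_d*9.851352] = 5.855851
  V(1,+0) = exp(-r*dt) * [p_u*0.000000 + p_m*3.040000 + p_d*6.751362] = 2.486870
  V(1,+1) = exp(-r*dt) * [p_u*0.000000 + p_m*0.000000 + p_d*3.040000] = 0.239488
  V(0,+0) = exp(-r*dt) * [p_u*0.239488 + p_m*2.486870 + p_d*5.855851] = 2.118748


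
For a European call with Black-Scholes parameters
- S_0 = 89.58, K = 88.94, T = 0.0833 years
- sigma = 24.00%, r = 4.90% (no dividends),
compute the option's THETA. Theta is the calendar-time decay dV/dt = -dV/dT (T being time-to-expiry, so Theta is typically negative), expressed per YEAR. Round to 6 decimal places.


d1 = 0.1970722600; d2 = 0.1278040855
phi(d1) = 0.3912700584; exp(-qT) = 1.0000000000; exp(-rT) = 0.9959266188
Theta = -S*exp(-qT)*phi(d1)*sigma/(2*sqrt(T)) - r*K*exp(-rT)*N(d2) + q*S*exp(-qT)*N(d1)
N(d1) = 0.5781145045; N(d2) = 0.5508479916; sqrt(T) = 0.2886173938
Term 1 = -89.5800 * 1.0000000000 * 0.3912700584 * 0.2400 / (2 * 0.2886173938) = -14.5729145579
Term 2 = -0.0490 * 88.9400 * 0.9959266188 * 0.5508479916 = -2.3908499229
Term 3 = 0 (no dividend yield, q = 0)
Theta = -14.5729145579 + (-2.3908499229) + (0.0000000000) = -16.963764

Answer: Theta = -16.963764


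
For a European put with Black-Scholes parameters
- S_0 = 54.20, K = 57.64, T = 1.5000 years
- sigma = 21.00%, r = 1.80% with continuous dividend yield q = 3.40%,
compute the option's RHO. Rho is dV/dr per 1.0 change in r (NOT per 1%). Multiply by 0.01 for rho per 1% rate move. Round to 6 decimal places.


d1 = -0.2039719763; d2 = -0.4611683993
phi(d1) = 0.3907290927; exp(-qT) = 0.9502786705; exp(-rT) = 0.9733612415
N(-d2) = 0.6776611041
Rho = -K*T*exp(-rT)*N(-d2) = -57.6400 * 1.5000 * 0.9733612415 * 0.6776611041 = -57.029799

Answer: Rho = -57.029799


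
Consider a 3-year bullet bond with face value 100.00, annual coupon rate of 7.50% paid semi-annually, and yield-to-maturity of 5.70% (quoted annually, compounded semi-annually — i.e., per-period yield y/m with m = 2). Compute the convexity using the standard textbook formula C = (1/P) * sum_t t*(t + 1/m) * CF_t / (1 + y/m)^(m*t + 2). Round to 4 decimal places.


Coupon per period c = face * coupon_rate / m = 3.750000
Periods per year m = 2; per-period yield y/m = 0.028500
Number of cashflows N = 6
Cashflows (t years, CF_t, discount factor 1/(1+y/m)^(m*t), PV):
  t = 0.5000: CF_t = 3.750000, DF = 0.972290, PV = 3.646087
  t = 1.0000: CF_t = 3.750000, DF = 0.945347, PV = 3.545053
  t = 1.5000: CF_t = 3.750000, DF = 0.919152, PV = 3.446818
  t = 2.0000: CF_t = 3.750000, DF = 0.893682, PV = 3.351306
  t = 2.5000: CF_t = 3.750000, DF = 0.868917, PV = 3.258440
  t = 3.0000: CF_t = 103.750000, DF = 0.844840, PV = 87.652101
Price P = sum_t PV_t = 104.899804
Convexity numerator sum_t t*(t + 1/m) * CF_t / (1+y/m)^(m*t + 2):
  t = 0.5000: term = 1.723409
  t = 1.0000: term = 5.026959
  t = 1.5000: term = 9.775321
  t = 2.0000: term = 15.840741
  t = 2.5000: term = 23.102685
  t = 3.0000: term = 870.047646
Convexity = (1/P) * sum = 925.516761 / 104.899804 = 8.822865

Answer: Convexity = 8.8229


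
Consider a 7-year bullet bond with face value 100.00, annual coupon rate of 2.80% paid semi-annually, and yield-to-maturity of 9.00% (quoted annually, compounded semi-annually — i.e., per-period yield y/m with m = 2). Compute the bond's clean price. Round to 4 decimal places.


Answer: Price = 68.3092

Derivation:
Coupon per period c = face * coupon_rate / m = 1.400000
Periods per year m = 2; per-period yield y/m = 0.045000
Number of cashflows N = 14
Cashflows (t years, CF_t, discount factor 1/(1+y/m)^(m*t), PV):
  t = 0.5000: CF_t = 1.400000, DF = 0.956938, PV = 1.339713
  t = 1.0000: CF_t = 1.400000, DF = 0.915730, PV = 1.282022
  t = 1.5000: CF_t = 1.400000, DF = 0.876297, PV = 1.226815
  t = 2.0000: CF_t = 1.400000, DF = 0.838561, PV = 1.173986
  t = 2.5000: CF_t = 1.400000, DF = 0.802451, PV = 1.123431
  t = 3.0000: CF_t = 1.400000, DF = 0.767896, PV = 1.075054
  t = 3.5000: CF_t = 1.400000, DF = 0.734828, PV = 1.028760
  t = 4.0000: CF_t = 1.400000, DF = 0.703185, PV = 0.984459
  t = 4.5000: CF_t = 1.400000, DF = 0.672904, PV = 0.942066
  t = 5.0000: CF_t = 1.400000, DF = 0.643928, PV = 0.901499
  t = 5.5000: CF_t = 1.400000, DF = 0.616199, PV = 0.862678
  t = 6.0000: CF_t = 1.400000, DF = 0.589664, PV = 0.825529
  t = 6.5000: CF_t = 1.400000, DF = 0.564272, PV = 0.789980
  t = 7.0000: CF_t = 101.400000, DF = 0.539973, PV = 54.753248
Price P = sum_t PV_t = 68.309242


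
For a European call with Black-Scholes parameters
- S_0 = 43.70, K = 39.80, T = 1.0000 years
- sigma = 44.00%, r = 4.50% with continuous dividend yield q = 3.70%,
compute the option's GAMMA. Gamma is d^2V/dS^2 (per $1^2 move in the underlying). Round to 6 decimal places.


d1 = 0.4506390678; d2 = 0.0106390678
phi(d1) = 0.3604232232; exp(-qT) = 0.9636761353; exp(-rT) = 0.9559974818
Gamma = exp(-qT) * phi(d1) / (S * sigma * sqrt(T)) = 0.9636761353 * 0.3604232232 / (43.7000 * 0.4400 * 1.0000000000) = 0.018064

Answer: Gamma = 0.018064


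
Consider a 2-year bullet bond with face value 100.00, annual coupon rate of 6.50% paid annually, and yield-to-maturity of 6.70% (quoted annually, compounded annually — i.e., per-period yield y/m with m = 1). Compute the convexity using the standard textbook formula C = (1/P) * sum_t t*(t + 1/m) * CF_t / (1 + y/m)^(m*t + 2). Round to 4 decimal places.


Answer: Convexity = 5.0553

Derivation:
Coupon per period c = face * coupon_rate / m = 6.500000
Periods per year m = 1; per-period yield y/m = 0.067000
Number of cashflows N = 2
Cashflows (t years, CF_t, discount factor 1/(1+y/m)^(m*t), PV):
  t = 1.0000: CF_t = 6.500000, DF = 0.937207, PV = 6.091846
  t = 2.0000: CF_t = 106.500000, DF = 0.878357, PV = 93.545041
Price P = sum_t PV_t = 99.636887
Convexity numerator sum_t t*(t + 1/m) * CF_t / (1+y/m)^(m*t + 2):
  t = 1.0000: term = 10.701634
  t = 2.0000: term = 492.995756
Convexity = (1/P) * sum = 503.697390 / 99.636887 = 5.055330


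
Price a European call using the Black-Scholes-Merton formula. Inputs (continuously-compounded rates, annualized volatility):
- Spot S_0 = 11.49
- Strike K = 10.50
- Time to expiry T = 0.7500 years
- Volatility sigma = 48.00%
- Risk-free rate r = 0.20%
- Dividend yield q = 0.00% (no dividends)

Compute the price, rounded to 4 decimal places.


d1 = (ln(S/K) + (r - q + 0.5*sigma^2) * T) / (sigma * sqrt(T)) = 0.42820586
d2 = d1 - sigma * sqrt(T) = 0.01251367
exp(-rT) = 0.99850112; exp(-qT) = 1.00000000
C = S_0 * exp(-qT) * N(d1) - K * exp(-rT) * N(d2)
N(d1) = 0.66574938; N(d2) = 0.50499210
C = 11.4900 * 1.00000000 * 0.66574938 - 10.5000 * 0.99850112 * 0.50499210 = 2.3550

Answer: Price = 2.3550


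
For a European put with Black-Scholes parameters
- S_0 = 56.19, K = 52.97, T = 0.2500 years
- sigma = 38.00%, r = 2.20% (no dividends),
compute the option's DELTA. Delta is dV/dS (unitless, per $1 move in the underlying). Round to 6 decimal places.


Answer: Delta = -0.331947

Derivation:
d1 = 0.4345425767; d2 = 0.2445425767
phi(d1) = 0.3630001038; exp(-qT) = 1.0000000000; exp(-rT) = 0.9945150973
N(-d1) = 0.3319472419
Delta = -exp(-qT) * N(-d1) = -1.0000000000 * 0.3319472419 = -0.331947


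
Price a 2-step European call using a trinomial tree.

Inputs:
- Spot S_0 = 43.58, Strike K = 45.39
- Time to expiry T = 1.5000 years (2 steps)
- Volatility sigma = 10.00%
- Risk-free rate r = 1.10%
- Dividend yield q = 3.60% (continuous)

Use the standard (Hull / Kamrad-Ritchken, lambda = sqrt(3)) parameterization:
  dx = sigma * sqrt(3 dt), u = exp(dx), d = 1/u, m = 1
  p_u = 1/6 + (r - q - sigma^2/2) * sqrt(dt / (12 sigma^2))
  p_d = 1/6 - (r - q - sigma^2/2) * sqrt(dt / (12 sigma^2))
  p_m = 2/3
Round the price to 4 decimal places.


Answer: Price = V(0,0) = 0.7414

Derivation:
dt = T/N = 0.750000; dx = sigma*sqrt(3*dt) = 0.150000
u = exp(dx) = 1.161834; d = 1/u = 0.860708
p_u = 0.091667, p_m = 0.666667, p_d = 0.241667
Discount per step: exp(-r*dt) = 0.991784
Stock lattice S(k, j) with j the centered position index:
  k=0: S(0,+0) = 43.5800
  k=1: S(1,-1) = 37.5097; S(1,+0) = 43.5800; S(1,+1) = 50.6327
  k=2: S(2,-2) = 32.2849; S(2,-1) = 37.5097; S(2,+0) = 43.5800; S(2,+1) = 50.6327; S(2,+2) = 58.8268
Terminal payoffs V(N, j) = max(S_T - K, 0):
  V(2,-2) = 0.000000; V(2,-1) = 0.000000; V(2,+0) = 0.000000; V(2,+1) = 5.242736; V(2,+2) = 13.436847
Backward induction: V(k, j) = exp(-r*dt) * [p_u * V(k+1, j+1) + p_m * V(k+1, j) + p_d * V(k+1, j-1)]
  V(1,-1) = exp(-r*dt) * [p_u*0.000000 + p_m*0.000000 + p_d*0.000000] = 0.000000
  V(1,+0) = exp(-r*dt) * [p_u*5.242736 + p_m*0.000000 + p_d*0.000000] = 0.476636
  V(1,+1) = exp(-r*dt) * [p_u*13.436847 + p_m*5.242736 + p_d*0.000000] = 4.688032
  V(0,+0) = exp(-r*dt) * [p_u*4.688032 + p_m*0.476636 + p_d*0.000000] = 0.741352


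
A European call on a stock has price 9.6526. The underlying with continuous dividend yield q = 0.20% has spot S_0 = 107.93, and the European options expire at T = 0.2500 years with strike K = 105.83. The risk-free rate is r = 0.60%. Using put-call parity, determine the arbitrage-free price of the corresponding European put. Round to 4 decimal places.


Answer: Put price = 7.4479

Derivation:
Put-call parity: C - P = S_0 * exp(-qT) - K * exp(-rT).
S_0 * exp(-qT) = 107.9300 * 0.99950012 = 107.87604849
K * exp(-rT) = 105.8300 * 0.99850112 = 105.67137400
P = C - S*exp(-qT) + K*exp(-rT)
P = 9.6526 - 107.87604849 + 105.67137400 = 7.4479


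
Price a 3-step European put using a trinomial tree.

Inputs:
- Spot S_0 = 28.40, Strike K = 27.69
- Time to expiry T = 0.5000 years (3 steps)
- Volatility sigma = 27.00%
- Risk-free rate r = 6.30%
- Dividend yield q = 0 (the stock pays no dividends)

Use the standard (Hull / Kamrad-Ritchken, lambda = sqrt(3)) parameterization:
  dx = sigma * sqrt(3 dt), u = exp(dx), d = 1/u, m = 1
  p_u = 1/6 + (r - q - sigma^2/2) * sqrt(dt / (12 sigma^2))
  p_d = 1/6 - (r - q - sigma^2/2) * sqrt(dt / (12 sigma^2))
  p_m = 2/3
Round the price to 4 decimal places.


Answer: Price = V(0,0) = 1.3286

Derivation:
dt = T/N = 0.166667; dx = sigma*sqrt(3*dt) = 0.190919
u = exp(dx) = 1.210361; d = 1/u = 0.826200
p_u = 0.178255, p_m = 0.666667, p_d = 0.155078
Discount per step: exp(-r*dt) = 0.989555
Stock lattice S(k, j) with j the centered position index:
  k=0: S(0,+0) = 28.4000
  k=1: S(1,-1) = 23.4641; S(1,+0) = 28.4000; S(1,+1) = 34.3743
  k=2: S(2,-2) = 19.3860; S(2,-1) = 23.4641; S(2,+0) = 28.4000; S(2,+1) = 34.3743; S(2,+2) = 41.6053
  k=3: S(3,-3) = 16.0167; S(3,-2) = 19.3860; S(3,-1) = 23.4641; S(3,+0) = 28.4000; S(3,+1) = 34.3743; S(3,+2) = 41.6053; S(3,+3) = 50.3574
Terminal payoffs V(N, j) = max(K - S_T, 0):
  V(3,-3) = 11.673288; V(3,-2) = 8.303994; V(3,-1) = 4.225930; V(3,+0) = 0.000000; V(3,+1) = 0.000000; V(3,+2) = 0.000000; V(3,+3) = 0.000000
Backward induction: V(k, j) = exp(-r*dt) * [p_u * V(k+1, j+1) + p_m * V(k+1, j) + p_d * V(k+1, j-1)]
  V(2,-2) = exp(-r*dt) * [p_u*4.225930 + p_m*8.303994 + p_d*11.673288] = 8.014960
  V(2,-1) = exp(-r*dt) * [p_u*0.000000 + p_m*4.225930 + p_d*8.303994] = 4.062176
  V(2,+0) = exp(-r*dt) * [p_u*0.000000 + p_m*0.000000 + p_d*4.225930] = 0.648503
  V(2,+1) = exp(-r*dt) * [p_u*0.000000 + p_m*0.000000 + p_d*0.000000] = 0.000000
  V(2,+2) = exp(-r*dt) * [p_u*0.000000 + p_m*0.000000 + p_d*0.000000] = 0.000000
  V(1,-1) = exp(-r*dt) * [p_u*0.648503 + p_m*4.062176 + p_d*8.014960] = 4.024183
  V(1,+0) = exp(-r*dt) * [p_u*0.000000 + p_m*0.648503 + p_d*4.062176] = 1.051194
  V(1,+1) = exp(-r*dt) * [p_u*0.000000 + p_m*0.000000 + p_d*0.648503] = 0.099518
  V(0,+0) = exp(-r*dt) * [p_u*0.099518 + p_m*1.051194 + p_d*4.024183] = 1.328574


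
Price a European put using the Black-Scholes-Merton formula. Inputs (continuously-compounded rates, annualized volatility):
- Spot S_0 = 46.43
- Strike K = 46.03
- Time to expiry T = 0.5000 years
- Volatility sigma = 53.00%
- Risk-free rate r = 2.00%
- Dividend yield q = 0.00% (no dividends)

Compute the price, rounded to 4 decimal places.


Answer: Price = 6.4169

Derivation:
d1 = (ln(S/K) + (r - q + 0.5*sigma^2) * T) / (sigma * sqrt(T)) = 0.23715413
d2 = d1 - sigma * sqrt(T) = -0.13761247
exp(-rT) = 0.99004983; exp(-qT) = 1.00000000
P = K * exp(-rT) * N(-d2) - S_0 * exp(-qT) * N(-d1)
N(-d1) = 0.40626861; N(-d2) = 0.55472665
P = 46.0300 * 0.99004983 * 0.55472665 - 46.4300 * 1.00000000 * 0.40626861 = 6.4169


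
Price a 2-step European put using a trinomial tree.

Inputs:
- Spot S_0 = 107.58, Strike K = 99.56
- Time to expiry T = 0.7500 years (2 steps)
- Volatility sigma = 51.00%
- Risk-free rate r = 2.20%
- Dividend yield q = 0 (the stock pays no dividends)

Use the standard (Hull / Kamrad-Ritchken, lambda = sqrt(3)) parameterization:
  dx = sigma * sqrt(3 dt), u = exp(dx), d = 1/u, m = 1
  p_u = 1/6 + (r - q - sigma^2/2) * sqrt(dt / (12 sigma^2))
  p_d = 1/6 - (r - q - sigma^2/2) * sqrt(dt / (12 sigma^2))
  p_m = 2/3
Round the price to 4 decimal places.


dt = T/N = 0.375000; dx = sigma*sqrt(3*dt) = 0.540937
u = exp(dx) = 1.717615; d = 1/u = 0.582203
p_u = 0.129214, p_m = 0.666667, p_d = 0.204119
Discount per step: exp(-r*dt) = 0.991784
Stock lattice S(k, j) with j the centered position index:
  k=0: S(0,+0) = 107.5800
  k=1: S(1,-1) = 62.6334; S(1,+0) = 107.5800; S(1,+1) = 184.7810
  k=2: S(2,-2) = 36.4653; S(2,-1) = 62.6334; S(2,+0) = 107.5800; S(2,+1) = 184.7810; S(2,+2) = 317.3826
Terminal payoffs V(N, j) = max(K - S_T, 0):
  V(2,-2) = 63.094691; V(2,-1) = 36.926638; V(2,+0) = 0.000000; V(2,+1) = 0.000000; V(2,+2) = 0.000000
Backward induction: V(k, j) = exp(-r*dt) * [p_u * V(k+1, j+1) + p_m * V(k+1, j) + p_d * V(k+1, j-1)]
  V(1,-1) = exp(-r*dt) * [p_u*0.000000 + p_m*36.926638 + p_d*63.094691] = 37.188514
  V(1,+0) = exp(-r*dt) * [p_u*0.000000 + p_m*0.000000 + p_d*36.926638] = 7.475503
  V(1,+1) = exp(-r*dt) * [p_u*0.000000 + p_m*0.000000 + p_d*0.000000] = 0.000000
  V(0,+0) = exp(-r*dt) * [p_u*0.000000 + p_m*7.475503 + p_d*37.188514] = 12.471240

Answer: Price = V(0,0) = 12.4712


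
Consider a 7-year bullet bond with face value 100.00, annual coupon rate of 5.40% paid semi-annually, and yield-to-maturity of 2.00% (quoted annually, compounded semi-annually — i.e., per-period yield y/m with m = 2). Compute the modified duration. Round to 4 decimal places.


Coupon per period c = face * coupon_rate / m = 2.700000
Periods per year m = 2; per-period yield y/m = 0.010000
Number of cashflows N = 14
Cashflows (t years, CF_t, discount factor 1/(1+y/m)^(m*t), PV):
  t = 0.5000: CF_t = 2.700000, DF = 0.990099, PV = 2.673267
  t = 1.0000: CF_t = 2.700000, DF = 0.980296, PV = 2.646799
  t = 1.5000: CF_t = 2.700000, DF = 0.970590, PV = 2.620593
  t = 2.0000: CF_t = 2.700000, DF = 0.960980, PV = 2.594647
  t = 2.5000: CF_t = 2.700000, DF = 0.951466, PV = 2.568957
  t = 3.0000: CF_t = 2.700000, DF = 0.942045, PV = 2.543522
  t = 3.5000: CF_t = 2.700000, DF = 0.932718, PV = 2.518339
  t = 4.0000: CF_t = 2.700000, DF = 0.923483, PV = 2.493405
  t = 4.5000: CF_t = 2.700000, DF = 0.914340, PV = 2.468718
  t = 5.0000: CF_t = 2.700000, DF = 0.905287, PV = 2.444275
  t = 5.5000: CF_t = 2.700000, DF = 0.896324, PV = 2.420074
  t = 6.0000: CF_t = 2.700000, DF = 0.887449, PV = 2.396113
  t = 6.5000: CF_t = 2.700000, DF = 0.878663, PV = 2.372389
  t = 7.0000: CF_t = 102.700000, DF = 0.869963, PV = 89.345197
Price P = sum_t PV_t = 122.106295
First compute Macaulay numerator sum_t t * PV_t:
  t * PV_t at t = 0.5000: 1.336634
  t * PV_t at t = 1.0000: 2.646799
  t * PV_t at t = 1.5000: 3.930890
  t * PV_t at t = 2.0000: 5.189294
  t * PV_t at t = 2.5000: 6.422393
  t * PV_t at t = 3.0000: 7.630566
  t * PV_t at t = 3.5000: 8.814186
  t * PV_t at t = 4.0000: 9.973619
  t * PV_t at t = 4.5000: 11.109229
  t * PV_t at t = 5.0000: 12.221374
  t * PV_t at t = 5.5000: 13.310407
  t * PV_t at t = 6.0000: 14.376677
  t * PV_t at t = 6.5000: 15.420529
  t * PV_t at t = 7.0000: 625.416379
Macaulay duration D = 737.798976 / 122.106295 = 6.042268
Modified duration = D / (1 + y/m) = 6.042268 / (1 + 0.010000) = 5.982444

Answer: Modified duration = 5.9824


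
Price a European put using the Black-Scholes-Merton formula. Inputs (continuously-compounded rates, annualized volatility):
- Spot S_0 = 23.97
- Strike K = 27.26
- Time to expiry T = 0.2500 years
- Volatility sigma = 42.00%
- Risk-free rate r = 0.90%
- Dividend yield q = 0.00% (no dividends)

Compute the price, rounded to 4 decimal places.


Answer: Price = 4.1279

Derivation:
d1 = (ln(S/K) + (r - q + 0.5*sigma^2) * T) / (sigma * sqrt(T)) = -0.49674942
d2 = d1 - sigma * sqrt(T) = -0.70674942
exp(-rT) = 0.99775253; exp(-qT) = 1.00000000
P = K * exp(-rT) * N(-d2) - S_0 * exp(-qT) * N(-d1)
N(-d1) = 0.69031712; N(-d2) = 0.76013889
P = 27.2600 * 0.99775253 * 0.76013889 - 23.9700 * 1.00000000 * 0.69031712 = 4.1279


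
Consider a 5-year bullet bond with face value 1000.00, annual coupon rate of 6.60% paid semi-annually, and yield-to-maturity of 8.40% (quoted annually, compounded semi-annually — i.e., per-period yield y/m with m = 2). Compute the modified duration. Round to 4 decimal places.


Coupon per period c = face * coupon_rate / m = 33.000000
Periods per year m = 2; per-period yield y/m = 0.042000
Number of cashflows N = 10
Cashflows (t years, CF_t, discount factor 1/(1+y/m)^(m*t), PV):
  t = 0.5000: CF_t = 33.000000, DF = 0.959693, PV = 31.669866
  t = 1.0000: CF_t = 33.000000, DF = 0.921010, PV = 30.393345
  t = 1.5000: CF_t = 33.000000, DF = 0.883887, PV = 29.168277
  t = 2.0000: CF_t = 33.000000, DF = 0.848260, PV = 27.992589
  t = 2.5000: CF_t = 33.000000, DF = 0.814069, PV = 26.864289
  t = 3.0000: CF_t = 33.000000, DF = 0.781257, PV = 25.781467
  t = 3.5000: CF_t = 33.000000, DF = 0.749766, PV = 24.742291
  t = 4.0000: CF_t = 33.000000, DF = 0.719545, PV = 23.745001
  t = 4.5000: CF_t = 33.000000, DF = 0.690543, PV = 22.787909
  t = 5.0000: CF_t = 1033.000000, DF = 0.662709, PV = 684.578305
Price P = sum_t PV_t = 927.723338
First compute Macaulay numerator sum_t t * PV_t:
  t * PV_t at t = 0.5000: 15.834933
  t * PV_t at t = 1.0000: 30.393345
  t * PV_t at t = 1.5000: 43.752416
  t * PV_t at t = 2.0000: 55.985178
  t * PV_t at t = 2.5000: 67.160722
  t * PV_t at t = 3.0000: 77.344401
  t * PV_t at t = 3.5000: 86.598018
  t * PV_t at t = 4.0000: 94.980003
  t * PV_t at t = 4.5000: 102.545589
  t * PV_t at t = 5.0000: 3422.891526
Macaulay duration D = 3997.486130 / 927.723338 = 4.308921
Modified duration = D / (1 + y/m) = 4.308921 / (1 + 0.042000) = 4.135240

Answer: Modified duration = 4.1352


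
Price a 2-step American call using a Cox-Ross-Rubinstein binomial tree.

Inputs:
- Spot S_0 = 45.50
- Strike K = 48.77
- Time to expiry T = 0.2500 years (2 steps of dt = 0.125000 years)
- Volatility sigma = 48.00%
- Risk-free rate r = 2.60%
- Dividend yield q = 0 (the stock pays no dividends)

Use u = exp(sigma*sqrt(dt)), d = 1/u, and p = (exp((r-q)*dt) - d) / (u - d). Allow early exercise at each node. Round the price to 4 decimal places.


Answer: Price = V(0,0) = 3.2787

Derivation:
dt = T/N = 0.125000
u = exp(sigma*sqrt(dt)) = 1.184956; d = 1/u = 0.843913
p = (exp((r-q)*dt) - d) / (u - d) = 0.467220
Discount per step: exp(-r*dt) = 0.996755
Stock lattice S(k, i) with i counting down-moves:
  k=0: S(0,0) = 45.5000
  k=1: S(1,0) = 53.9155; S(1,1) = 38.3981
  k=2: S(2,0) = 63.8875; S(2,1) = 45.5000; S(2,2) = 32.4046
Terminal payoffs V(N, i) = max(S_T - K, 0):
  V(2,0) = 15.117491; V(2,1) = 0.000000; V(2,2) = 0.000000
Backward induction: V(k, i) = exp(-r*dt) * [p * V(k+1, i) + (1-p) * V(k+1, i+1)]; then take max(V_cont, immediate exercise) for American.
  V(1,0) = exp(-r*dt) * [p*15.117491 + (1-p)*0.000000] = 7.040279; exercise = 5.145497; V(1,0) = max -> 7.040279
  V(1,1) = exp(-r*dt) * [p*0.000000 + (1-p)*0.000000] = 0.000000; exercise = 0.000000; V(1,1) = max -> 0.000000
  V(0,0) = exp(-r*dt) * [p*7.040279 + (1-p)*0.000000] = 3.278688; exercise = 0.000000; V(0,0) = max -> 3.278688


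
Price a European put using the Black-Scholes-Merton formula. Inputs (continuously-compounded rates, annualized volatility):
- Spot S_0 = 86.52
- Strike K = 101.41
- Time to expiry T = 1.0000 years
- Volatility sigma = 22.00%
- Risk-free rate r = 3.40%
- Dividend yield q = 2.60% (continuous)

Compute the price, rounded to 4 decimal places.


Answer: Price = 16.6391

Derivation:
d1 = (ln(S/K) + (r - q + 0.5*sigma^2) * T) / (sigma * sqrt(T)) = -0.57543684
d2 = d1 - sigma * sqrt(T) = -0.79543684
exp(-rT) = 0.96657150; exp(-qT) = 0.97433509
P = K * exp(-rT) * N(-d2) - S_0 * exp(-qT) * N(-d1)
N(-d1) = 0.71750205; N(-d2) = 0.78682028
P = 101.4100 * 0.96657150 * 0.78682028 - 86.5200 * 0.97433509 * 0.71750205 = 16.6391


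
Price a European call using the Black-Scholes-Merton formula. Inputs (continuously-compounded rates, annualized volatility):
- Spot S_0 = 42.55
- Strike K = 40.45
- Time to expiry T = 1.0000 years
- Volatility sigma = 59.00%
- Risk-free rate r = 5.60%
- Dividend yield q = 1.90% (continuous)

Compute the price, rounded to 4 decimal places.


d1 = (ln(S/K) + (r - q + 0.5*sigma^2) * T) / (sigma * sqrt(T)) = 0.44349697
d2 = d1 - sigma * sqrt(T) = -0.14650303
exp(-rT) = 0.94553914; exp(-qT) = 0.98117936
C = S_0 * exp(-qT) * N(d1) - K * exp(-rT) * N(d2)
N(d1) = 0.67129684; N(d2) = 0.44176215
C = 42.5500 * 0.98117936 * 0.67129684 - 40.4500 * 0.94553914 * 0.44176215 = 11.1300

Answer: Price = 11.1300


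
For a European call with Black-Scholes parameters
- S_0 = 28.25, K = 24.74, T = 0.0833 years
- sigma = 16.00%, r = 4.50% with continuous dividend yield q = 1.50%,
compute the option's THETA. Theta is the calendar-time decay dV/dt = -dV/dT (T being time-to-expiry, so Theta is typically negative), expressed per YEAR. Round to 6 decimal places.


Answer: Theta = -0.724736

Derivation:
d1 = 2.9502148337; d2 = 2.9040360507
phi(d1) = 0.0051393826; exp(-qT) = 0.9987512803; exp(-rT) = 0.9962585169
Theta = -S*exp(-qT)*phi(d1)*sigma/(2*sqrt(T)) - r*K*exp(-rT)*N(d2) + q*S*exp(-qT)*N(d1)
N(d1) = 0.9984122348; N(d2) = 0.9981580713; sqrt(T) = 0.2886173938
Term 1 = -28.2500 * 0.9987512803 * 0.0051393826 * 0.1600 / (2 * 0.2886173938) = -0.0401933530
Term 2 = -0.0450 * 24.7400 * 0.9962585169 * 0.9981580713 = -1.1070916600
Term 3 = 0.0150 * 28.2500 * 0.9987512803 * 0.9984122348 = 0.4225488797
Theta = -0.0401933530 + (-1.1070916600) + (0.4225488797) = -0.724736


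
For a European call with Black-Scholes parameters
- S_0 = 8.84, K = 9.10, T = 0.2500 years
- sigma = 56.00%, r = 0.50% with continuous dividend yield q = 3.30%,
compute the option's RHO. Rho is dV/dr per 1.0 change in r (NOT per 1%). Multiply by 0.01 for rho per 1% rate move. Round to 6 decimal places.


d1 = 0.0114730826; d2 = -0.2685269174
phi(d1) = 0.3989160246; exp(-qT) = 0.9917839379; exp(-rT) = 0.9987507809
N(d2) = 0.3941468792
Rho = K*T*exp(-rT)*N(d2) = 9.1000 * 0.2500 * 0.9987507809 * 0.3941468792 = 0.895564

Answer: Rho = 0.895564


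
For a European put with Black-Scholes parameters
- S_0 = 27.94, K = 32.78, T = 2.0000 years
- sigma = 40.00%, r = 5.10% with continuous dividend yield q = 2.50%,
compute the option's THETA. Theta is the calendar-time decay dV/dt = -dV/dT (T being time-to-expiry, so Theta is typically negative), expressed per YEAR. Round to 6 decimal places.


d1 = 0.0923495254; d2 = -0.4733358996
phi(d1) = 0.3972447257; exp(-qT) = 0.9512294245; exp(-rT) = 0.9030295517
Theta = -S*exp(-qT)*phi(d1)*sigma/(2*sqrt(T)) + r*K*exp(-rT)*N(-d2) - q*S*exp(-qT)*N(-d1)
N(-d1) = 0.4632101704; N(-d2) = 0.6820132231; sqrt(T) = 1.4142135624
Term 1 = -27.9400 * 0.9512294245 * 0.3972447257 * 0.4000 / (2 * 1.4142135624) = -1.4930859722
Term 2 = 0.0510 * 32.7800 * 0.9030295517 * 0.6820132231 = 1.0296126818
Term 3 = -0.0250 * 27.9400 * 0.9512294245 * 0.4632101704 = -0.3077724720
Theta = -1.4930859722 + (1.0296126818) + (-0.3077724720) = -0.771246

Answer: Theta = -0.771246


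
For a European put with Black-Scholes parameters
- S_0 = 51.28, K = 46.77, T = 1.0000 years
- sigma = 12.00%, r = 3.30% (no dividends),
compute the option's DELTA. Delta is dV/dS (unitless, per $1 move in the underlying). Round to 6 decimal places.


Answer: Delta = -0.135197

Derivation:
d1 = 1.1021570073; d2 = 0.9821570073
phi(d1) = 0.2173353846; exp(-qT) = 1.0000000000; exp(-rT) = 0.9675385596
N(-d1) = 0.1351967096
Delta = -exp(-qT) * N(-d1) = -1.0000000000 * 0.1351967096 = -0.135197


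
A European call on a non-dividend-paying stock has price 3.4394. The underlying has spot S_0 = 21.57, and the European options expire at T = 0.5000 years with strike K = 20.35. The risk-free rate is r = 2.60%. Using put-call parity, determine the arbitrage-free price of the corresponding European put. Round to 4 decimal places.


Put-call parity: C - P = S_0 * exp(-qT) - K * exp(-rT).
S_0 * exp(-qT) = 21.5700 * 1.00000000 = 21.57000000
K * exp(-rT) = 20.3500 * 0.98708414 = 20.08716215
P = C - S*exp(-qT) + K*exp(-rT)
P = 3.4394 - 21.57000000 + 20.08716215 = 1.9566

Answer: Put price = 1.9566


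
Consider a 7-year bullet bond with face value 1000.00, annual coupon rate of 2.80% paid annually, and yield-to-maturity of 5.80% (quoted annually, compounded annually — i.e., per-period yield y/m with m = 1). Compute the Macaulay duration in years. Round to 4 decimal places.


Coupon per period c = face * coupon_rate / m = 28.000000
Periods per year m = 1; per-period yield y/m = 0.058000
Number of cashflows N = 7
Cashflows (t years, CF_t, discount factor 1/(1+y/m)^(m*t), PV):
  t = 1.0000: CF_t = 28.000000, DF = 0.945180, PV = 26.465028
  t = 2.0000: CF_t = 28.000000, DF = 0.893364, PV = 25.014204
  t = 3.0000: CF_t = 28.000000, DF = 0.844390, PV = 23.642915
  t = 4.0000: CF_t = 28.000000, DF = 0.798100, PV = 22.346801
  t = 5.0000: CF_t = 28.000000, DF = 0.754348, PV = 21.121740
  t = 6.0000: CF_t = 28.000000, DF = 0.712994, PV = 19.963837
  t = 7.0000: CF_t = 1028.000000, DF = 0.673908, PV = 692.776968
Price P = sum_t PV_t = 831.331495
Macaulay numerator sum_t t * PV_t:
  t * PV_t at t = 1.0000: 26.465028
  t * PV_t at t = 2.0000: 50.028409
  t * PV_t at t = 3.0000: 70.928746
  t * PV_t at t = 4.0000: 89.387204
  t * PV_t at t = 5.0000: 105.608700
  t * PV_t at t = 6.0000: 119.783025
  t * PV_t at t = 7.0000: 4849.438776
Macaulay duration D = (sum_t t * PV_t) / P = 5311.639889 / 831.331495 = 6.389316

Answer: Macaulay duration = 6.3893 years


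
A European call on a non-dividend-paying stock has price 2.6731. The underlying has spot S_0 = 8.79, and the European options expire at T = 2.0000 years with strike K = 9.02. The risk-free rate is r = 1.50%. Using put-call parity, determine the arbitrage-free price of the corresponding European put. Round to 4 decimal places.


Put-call parity: C - P = S_0 * exp(-qT) - K * exp(-rT).
S_0 * exp(-qT) = 8.7900 * 1.00000000 = 8.79000000
K * exp(-rT) = 9.0200 * 0.97044553 = 8.75341871
P = C - S*exp(-qT) + K*exp(-rT)
P = 2.6731 - 8.79000000 + 8.75341871 = 2.6365

Answer: Put price = 2.6365


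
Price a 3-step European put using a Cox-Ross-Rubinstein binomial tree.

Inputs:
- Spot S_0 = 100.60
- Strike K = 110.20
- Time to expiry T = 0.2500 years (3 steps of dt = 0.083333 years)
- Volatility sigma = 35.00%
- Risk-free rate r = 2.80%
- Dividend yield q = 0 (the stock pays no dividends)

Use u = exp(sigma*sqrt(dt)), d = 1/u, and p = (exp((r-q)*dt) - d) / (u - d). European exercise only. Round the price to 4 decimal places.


dt = T/N = 0.083333
u = exp(sigma*sqrt(dt)) = 1.106317; d = 1/u = 0.903900
p = (exp((r-q)*dt) - d) / (u - d) = 0.486303
Discount per step: exp(-r*dt) = 0.997669
Stock lattice S(k, i) with i counting down-moves:
  k=0: S(0,0) = 100.6000
  k=1: S(1,0) = 111.2955; S(1,1) = 90.9324
  k=2: S(2,0) = 123.1280; S(2,1) = 100.6000; S(2,2) = 82.1938
  k=3: S(3,0) = 136.2186; S(3,1) = 111.2955; S(3,2) = 90.9324; S(3,3) = 74.2950
Terminal payoffs V(N, i) = max(K - S_T, 0):
  V(3,0) = 0.000000; V(3,1) = 0.000000; V(3,2) = 19.267638; V(3,3) = 35.905021
Backward induction: V(k, i) = exp(-r*dt) * [p * V(k+1, i) + (1-p) * V(k+1, i+1)].
  V(2,0) = exp(-r*dt) * [p*0.000000 + (1-p)*0.000000] = 0.000000
  V(2,1) = exp(-r*dt) * [p*0.000000 + (1-p)*19.267638] = 9.874655
  V(2,2) = exp(-r*dt) * [p*19.267638 + (1-p)*35.905021] = 27.749384
  V(1,0) = exp(-r*dt) * [p*0.000000 + (1-p)*9.874655] = 5.060756
  V(1,1) = exp(-r*dt) * [p*9.874655 + (1-p)*27.749384] = 19.012431
  V(0,0) = exp(-r*dt) * [p*5.060756 + (1-p)*19.012431] = 12.199189

Answer: Price = V(0,0) = 12.1992


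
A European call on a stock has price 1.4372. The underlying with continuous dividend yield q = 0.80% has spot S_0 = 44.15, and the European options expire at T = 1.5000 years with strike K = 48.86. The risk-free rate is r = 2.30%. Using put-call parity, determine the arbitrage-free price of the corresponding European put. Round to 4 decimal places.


Answer: Put price = 5.0169

Derivation:
Put-call parity: C - P = S_0 * exp(-qT) - K * exp(-rT).
S_0 * exp(-qT) = 44.1500 * 0.98807171 = 43.62336612
K * exp(-rT) = 48.8600 * 0.96608834 = 47.20307628
P = C - S*exp(-qT) + K*exp(-rT)
P = 1.4372 - 43.62336612 + 47.20307628 = 5.0169


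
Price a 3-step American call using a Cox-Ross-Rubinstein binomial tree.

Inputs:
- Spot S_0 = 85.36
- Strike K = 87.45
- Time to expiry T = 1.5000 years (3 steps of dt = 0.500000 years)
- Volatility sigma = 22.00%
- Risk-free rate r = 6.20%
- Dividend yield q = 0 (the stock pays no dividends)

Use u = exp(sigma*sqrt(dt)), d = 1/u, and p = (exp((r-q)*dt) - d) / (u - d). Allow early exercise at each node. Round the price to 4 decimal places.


Answer: Price = V(0,0) = 12.5145

Derivation:
dt = T/N = 0.500000
u = exp(sigma*sqrt(dt)) = 1.168316; d = 1/u = 0.855933
p = (exp((r-q)*dt) - d) / (u - d) = 0.561979
Discount per step: exp(-r*dt) = 0.969476
Stock lattice S(k, i) with i counting down-moves:
  k=0: S(0,0) = 85.3600
  k=1: S(1,0) = 99.7275; S(1,1) = 73.0624
  k=2: S(2,0) = 116.5132; S(2,1) = 85.3600; S(2,2) = 62.5365
  k=3: S(3,0) = 136.1243; S(3,1) = 99.7275; S(3,2) = 73.0624; S(3,3) = 53.5270
Terminal payoffs V(N, i) = max(S_T - K, 0):
  V(3,0) = 48.674251; V(3,1) = 12.277463; V(3,2) = 0.000000; V(3,3) = 0.000000
Backward induction: V(k, i) = exp(-r*dt) * [p * V(k+1, i) + (1-p) * V(k+1, i+1)]; then take max(V_cont, immediate exercise) for American.
  V(2,0) = exp(-r*dt) * [p*48.674251 + (1-p)*12.277463] = 31.732563; exercise = 29.063202; V(2,0) = max -> 31.732563
  V(2,1) = exp(-r*dt) * [p*12.277463 + (1-p)*0.000000] = 6.689063; exercise = 0.000000; V(2,1) = max -> 6.689063
  V(2,2) = exp(-r*dt) * [p*0.000000 + (1-p)*0.000000] = 0.000000; exercise = 0.000000; V(2,2) = max -> 0.000000
  V(1,0) = exp(-r*dt) * [p*31.732563 + (1-p)*6.689063] = 20.129196; exercise = 12.277463; V(1,0) = max -> 20.129196
  V(1,1) = exp(-r*dt) * [p*6.689063 + (1-p)*0.000000] = 3.644366; exercise = 0.000000; V(1,1) = max -> 3.644366
  V(0,0) = exp(-r*dt) * [p*20.129196 + (1-p)*3.644366] = 12.514463; exercise = 0.000000; V(0,0) = max -> 12.514463


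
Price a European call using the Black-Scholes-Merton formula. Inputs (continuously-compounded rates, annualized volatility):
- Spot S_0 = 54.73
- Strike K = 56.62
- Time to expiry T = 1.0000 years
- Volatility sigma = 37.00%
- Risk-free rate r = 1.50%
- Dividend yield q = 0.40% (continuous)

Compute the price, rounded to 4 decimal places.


d1 = (ln(S/K) + (r - q + 0.5*sigma^2) * T) / (sigma * sqrt(T)) = 0.12297223
d2 = d1 - sigma * sqrt(T) = -0.24702777
exp(-rT) = 0.98511194; exp(-qT) = 0.99600799
C = S_0 * exp(-qT) * N(d1) - K * exp(-rT) * N(d2)
N(d1) = 0.54893546; N(d2) = 0.40244337
C = 54.7300 * 0.99600799 * 0.54893546 - 56.6200 * 0.98511194 * 0.40244337 = 7.4762

Answer: Price = 7.4762


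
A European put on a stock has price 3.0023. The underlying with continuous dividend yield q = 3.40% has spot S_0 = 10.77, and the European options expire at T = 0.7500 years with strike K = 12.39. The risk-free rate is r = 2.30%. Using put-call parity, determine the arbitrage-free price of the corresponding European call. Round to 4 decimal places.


Put-call parity: C - P = S_0 * exp(-qT) - K * exp(-rT).
S_0 * exp(-qT) = 10.7700 * 0.97482238 = 10.49883702
K * exp(-rT) = 12.3900 * 0.98289793 = 12.17810535
C = P + S*exp(-qT) - K*exp(-rT)
C = 3.0023 + 10.49883702 - 12.17810535 = 1.3230

Answer: Call price = 1.3230


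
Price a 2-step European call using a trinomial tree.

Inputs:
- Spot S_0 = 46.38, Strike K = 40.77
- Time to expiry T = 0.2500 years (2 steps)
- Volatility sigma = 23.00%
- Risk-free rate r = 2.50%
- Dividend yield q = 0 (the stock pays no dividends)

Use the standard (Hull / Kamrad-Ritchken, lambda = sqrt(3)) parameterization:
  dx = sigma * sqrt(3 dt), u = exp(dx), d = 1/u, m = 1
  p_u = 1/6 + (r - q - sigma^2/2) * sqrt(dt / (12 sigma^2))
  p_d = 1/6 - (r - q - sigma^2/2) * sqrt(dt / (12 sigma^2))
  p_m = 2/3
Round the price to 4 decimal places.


dt = T/N = 0.125000; dx = sigma*sqrt(3*dt) = 0.140846
u = exp(dx) = 1.151247; d = 1/u = 0.868623
p_u = 0.166023, p_m = 0.666667, p_d = 0.167310
Discount per step: exp(-r*dt) = 0.996880
Stock lattice S(k, j) with j the centered position index:
  k=0: S(0,+0) = 46.3800
  k=1: S(1,-1) = 40.2868; S(1,+0) = 46.3800; S(1,+1) = 53.3948
  k=2: S(2,-2) = 34.9940; S(2,-1) = 40.2868; S(2,+0) = 46.3800; S(2,+1) = 53.3948; S(2,+2) = 61.4706
Terminal payoffs V(N, j) = max(S_T - K, 0):
  V(2,-2) = 0.000000; V(2,-1) = 0.000000; V(2,+0) = 5.610000; V(2,+1) = 12.624834; V(2,+2) = 20.700639
Backward induction: V(k, j) = exp(-r*dt) * [p_u * V(k+1, j+1) + p_m * V(k+1, j) + p_d * V(k+1, j-1)]
  V(1,-1) = exp(-r*dt) * [p_u*5.610000 + p_m*0.000000 + p_d*0.000000] = 0.928484
  V(1,+0) = exp(-r*dt) * [p_u*12.624834 + p_m*5.610000 + p_d*0.000000] = 5.817807
  V(1,+1) = exp(-r*dt) * [p_u*20.700639 + p_m*12.624834 + p_d*5.610000] = 12.752040
  V(0,+0) = exp(-r*dt) * [p_u*12.752040 + p_m*5.817807 + p_d*0.928484] = 6.131825

Answer: Price = V(0,0) = 6.1318
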